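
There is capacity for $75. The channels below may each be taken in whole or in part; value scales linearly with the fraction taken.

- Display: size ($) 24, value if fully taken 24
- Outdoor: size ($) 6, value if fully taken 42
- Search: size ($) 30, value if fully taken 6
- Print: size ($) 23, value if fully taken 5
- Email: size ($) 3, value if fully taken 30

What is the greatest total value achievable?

Rank by value-to-size ratio: Email 30/3≈10, Outdoor 42/6≈7, Display 24/24≈1, Print 5/23≈0.217, Search 6/30≈0.2.
Take all of Email (3 $, value 30) → 72 $ left.
All 6 $ of Outdoor fit (value 42) → 66 remain.
Display: take in full, 24 $ for value 24 → 42 left.
Take all of Print (23 $, value 5) → 19 $ left.
Fill the last 19 $ with part of Search: 19/30 of it earns 3.8.
Total value = 104.8.

104.8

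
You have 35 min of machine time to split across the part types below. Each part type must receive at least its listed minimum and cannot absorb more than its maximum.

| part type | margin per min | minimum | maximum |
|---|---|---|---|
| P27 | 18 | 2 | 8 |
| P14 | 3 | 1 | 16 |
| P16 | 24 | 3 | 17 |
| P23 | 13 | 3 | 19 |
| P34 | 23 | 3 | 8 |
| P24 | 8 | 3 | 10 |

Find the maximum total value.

Meeting every minimum uses 2+1+3+3+3+3 = 15 min, leaving 20.
Highest margin per min first: P16 24 > P34 23 > P27 18 > P23 13 > P24 8 > P14 3.
Give P16 14 more to hit its cap of 17 → 6 left.
P34: +5 to 8 (cap) → 1 left.
P27: +1 (room for 6) → 3. Pool exhausted.
Total = 18×3 + 3×1 + 24×17 + 13×3 + 23×8 + 8×3 = 712.

712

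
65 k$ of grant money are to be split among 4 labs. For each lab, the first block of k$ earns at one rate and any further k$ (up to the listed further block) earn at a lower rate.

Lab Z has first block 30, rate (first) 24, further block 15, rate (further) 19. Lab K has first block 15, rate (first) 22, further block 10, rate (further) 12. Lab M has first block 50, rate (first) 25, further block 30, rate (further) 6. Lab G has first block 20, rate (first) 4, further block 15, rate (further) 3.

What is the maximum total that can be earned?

Treat each block as its own option and order by rate: Lab M/first 25 > Lab Z/first 24 > Lab K/first 22 > Lab Z/second 19 > Lab K/second 12 > Lab M/second 6 > Lab G/first 4 > Lab G/second 3.
Lab M/first (25): +50 ; 15 left.
15 remain; put them into Lab Z first at 24.
Total = 25×50 + 24×15 = 1610.

1610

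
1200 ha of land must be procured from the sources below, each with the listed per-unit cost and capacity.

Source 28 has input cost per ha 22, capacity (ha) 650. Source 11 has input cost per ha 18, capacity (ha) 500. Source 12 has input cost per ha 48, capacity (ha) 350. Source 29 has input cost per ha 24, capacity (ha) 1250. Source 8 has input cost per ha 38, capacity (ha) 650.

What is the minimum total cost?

Cheapest first:
Source 11 (18): use full 500 → 700 ha to go.
Source 28 (22): use full 650 → 50 ha to go.
Source 29 (24): take the remaining 50 → done.
Source 8, Source 12: unused.
Cost = 500×18 + 650×22 + 50×24 = 24500.

24500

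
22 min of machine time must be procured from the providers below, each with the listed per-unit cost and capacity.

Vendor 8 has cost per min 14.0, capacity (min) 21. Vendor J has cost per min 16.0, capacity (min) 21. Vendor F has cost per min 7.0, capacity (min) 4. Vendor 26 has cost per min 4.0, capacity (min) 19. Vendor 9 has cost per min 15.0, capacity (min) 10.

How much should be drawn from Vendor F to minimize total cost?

Use providers in increasing cost order.
Vendor 26 (4.0): use full 19 — 3 min to go.
Take 3 from Vendor F at 7.0 to finish.
Vendor 8, Vendor 9, Vendor J: unused.

3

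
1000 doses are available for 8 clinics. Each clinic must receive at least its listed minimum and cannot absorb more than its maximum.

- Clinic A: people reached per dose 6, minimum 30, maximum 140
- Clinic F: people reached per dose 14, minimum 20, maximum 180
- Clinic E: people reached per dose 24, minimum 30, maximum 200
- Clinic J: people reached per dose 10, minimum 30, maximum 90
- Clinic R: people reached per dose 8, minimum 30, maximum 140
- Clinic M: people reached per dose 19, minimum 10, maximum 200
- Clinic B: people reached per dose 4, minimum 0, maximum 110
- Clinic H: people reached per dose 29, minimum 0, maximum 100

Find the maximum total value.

16580

Meeting every minimum uses 30+20+30+30+30+10+0+0 = 150 doses, leaving 850.
Rank by people reached per dose: Clinic H 29 > Clinic E 24 > Clinic M 19 > Clinic F 14 > Clinic J 10 > Clinic R 8 > Clinic A 6 > Clinic B 4.
Clinic H takes 100 more to reach its cap of 100 → 750 left.
Clinic E takes 170 more to reach its cap of 200 → 580 left.
Give Clinic M 190 more to hit its cap of 200 → 390 left.
Give Clinic F 160 more to hit its cap of 180 → 230 left.
Give Clinic J 60 more to hit its cap of 90 → 170 left.
Give Clinic R 110 more to hit its cap of 140 → 60 left.
Clinic A has room for 110 more but only 60 remain, so it gets 90.
Total = 6×90 + 14×180 + 24×200 + 10×90 + 8×140 + 19×200 + 29×100 = 16580.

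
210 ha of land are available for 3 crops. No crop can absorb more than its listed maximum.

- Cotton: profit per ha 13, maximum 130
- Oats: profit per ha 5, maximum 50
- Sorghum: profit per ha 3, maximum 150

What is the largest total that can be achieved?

2030

Order the crops by profit per ha: Cotton 13 > Oats 5 > Sorghum 3.
Cotton: +130 to 130 (cap) ; 80 left.
Oats: +50 to 50 (cap) ; 30 left.
Sorghum has room for 150 but only 30 remain, so it gets 30.
Total = 13×130 + 5×50 + 3×30 = 2030.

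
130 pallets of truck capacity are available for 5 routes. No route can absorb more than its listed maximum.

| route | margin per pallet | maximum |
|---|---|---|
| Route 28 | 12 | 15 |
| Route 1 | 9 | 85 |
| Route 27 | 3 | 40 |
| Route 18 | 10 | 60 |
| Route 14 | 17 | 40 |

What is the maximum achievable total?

1595

Rank by margin per pallet: Route 14 17 > Route 28 12 > Route 18 10 > Route 1 9 > Route 27 3.
Route 14: +40 to 40 (cap) ; 90 left.
Route 28: +15 to 15 (cap) ; 75 left.
Give Route 18 60 to hit its cap of 60 ; 15 left.
Route 1 has room for 85 but only 15 remain, so it gets 15.
Total = 12×15 + 9×15 + 10×60 + 17×40 = 1595.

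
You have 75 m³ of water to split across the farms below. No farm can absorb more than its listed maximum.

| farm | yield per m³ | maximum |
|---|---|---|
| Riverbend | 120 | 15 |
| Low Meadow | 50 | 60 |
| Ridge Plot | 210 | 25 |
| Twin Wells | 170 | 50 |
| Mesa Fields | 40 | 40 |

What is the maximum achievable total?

Order the farms by yield per m³: Ridge Plot 210 > Twin Wells 170 > Riverbend 120 > Low Meadow 50 > Mesa Fields 40.
Ridge Plot: +25 to 25 (cap) → 50 left.
Twin Wells: +50 to 50 (cap) → 0 left.
Total = 210×25 + 170×50 = 13750.

13750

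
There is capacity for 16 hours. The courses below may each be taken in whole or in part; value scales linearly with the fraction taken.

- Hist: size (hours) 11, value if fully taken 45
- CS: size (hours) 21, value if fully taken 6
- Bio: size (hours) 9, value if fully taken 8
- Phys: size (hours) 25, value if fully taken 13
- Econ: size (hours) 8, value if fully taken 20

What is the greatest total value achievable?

Best value per unit of size first: Hist 45/11≈4.09, Econ 20/8≈2.5, Bio 8/9≈0.889, Phys 13/25≈0.52, CS 6/21≈0.286.
Hist: take in full, 11 hours for value 45 → 5 left.
5 hours left: a 5/8 share of Econ gives 20×5/8 = 12.5.
Total value = 57.5.

57.5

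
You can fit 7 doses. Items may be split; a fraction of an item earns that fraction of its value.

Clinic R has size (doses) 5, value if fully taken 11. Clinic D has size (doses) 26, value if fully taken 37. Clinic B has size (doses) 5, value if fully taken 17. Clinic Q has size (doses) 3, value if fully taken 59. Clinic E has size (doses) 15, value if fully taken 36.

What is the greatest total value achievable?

72.6

Best value per unit of size first: Clinic Q 59/3≈19.7, Clinic B 17/5≈3.4, Clinic E 36/15≈2.4, Clinic R 11/5≈2.2, Clinic D 37/26≈1.42.
Take all of Clinic Q (3 doses, value 59) ; 4 doses left.
Only 4 doses remain; take 4/5 of Clinic B for value 17×4/5 = 13.6.
Total value = 72.6.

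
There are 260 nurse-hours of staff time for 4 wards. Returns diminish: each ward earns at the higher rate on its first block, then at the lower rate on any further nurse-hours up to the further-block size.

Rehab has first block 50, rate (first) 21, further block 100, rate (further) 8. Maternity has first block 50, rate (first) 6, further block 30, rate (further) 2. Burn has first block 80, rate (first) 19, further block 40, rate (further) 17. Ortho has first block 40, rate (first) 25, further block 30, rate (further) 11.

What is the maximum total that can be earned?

Rank every tier by rate: Ortho/tier1 25 > Rehab/tier1 21 > Burn/tier1 19 > Burn/tier2 17 > Ortho/tier2 11 > Rehab/tier2 8 > Maternity/tier1 6 > Maternity/tier2 2.
Ortho tier1 at 25: fill all 40 ; 220 left.
Fill Rehab tier1 block (50 at 21) ; 170 left.
Burn tier1 at 19: fill all 80 ; 90 left.
Fill Burn tier2 block (40 at 17) ; 50 left.
Ortho/tier2 (11): +30 ; 20 left.
Rehab/tier2: +20 of 100 at 8; pool empty.
Total = 25×40 + 21×50 + 19×80 + 17×40 + 11×30 + 8×20 = 4740.

4740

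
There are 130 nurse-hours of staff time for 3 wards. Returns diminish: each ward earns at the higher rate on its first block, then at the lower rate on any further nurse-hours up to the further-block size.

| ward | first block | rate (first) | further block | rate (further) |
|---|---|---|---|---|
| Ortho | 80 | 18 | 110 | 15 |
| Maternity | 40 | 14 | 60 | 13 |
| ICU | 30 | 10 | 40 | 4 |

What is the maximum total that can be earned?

2190

Treat each block as its own option and order by rate: Ortho/T1 18 > Ortho/T2 15 > Maternity/T1 14 > Maternity/T2 13 > ICU/T1 10 > ICU/T2 4.
Ortho/T1 (18): +80 — 50 left.
Ortho/T2: +50 of 110 at 15; pool empty.
Total = 18×80 + 15×50 = 2190.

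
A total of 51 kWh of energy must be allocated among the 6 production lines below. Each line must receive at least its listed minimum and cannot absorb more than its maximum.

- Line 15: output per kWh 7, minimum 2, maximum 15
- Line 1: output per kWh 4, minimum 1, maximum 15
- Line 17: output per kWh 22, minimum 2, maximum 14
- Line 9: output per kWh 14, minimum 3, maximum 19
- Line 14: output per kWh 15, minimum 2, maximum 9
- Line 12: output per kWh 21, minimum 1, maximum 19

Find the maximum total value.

Meeting every minimum uses 2+1+2+3+2+1 = 11 kWh, leaving 40.
Highest output per kWh first: Line 17 22 > Line 12 21 > Line 14 15 > Line 9 14 > Line 15 7 > Line 1 4.
Give Line 17 12 more to hit its cap of 14 — 28 left.
Line 12: +18 to 19 (cap) — 10 left.
Line 14: +7 to 9 (cap) — 3 left.
Only 3 left; Line 9 takes them to reach 6.
Total = 7×2 + 4×1 + 22×14 + 14×6 + 15×9 + 21×19 = 944.

944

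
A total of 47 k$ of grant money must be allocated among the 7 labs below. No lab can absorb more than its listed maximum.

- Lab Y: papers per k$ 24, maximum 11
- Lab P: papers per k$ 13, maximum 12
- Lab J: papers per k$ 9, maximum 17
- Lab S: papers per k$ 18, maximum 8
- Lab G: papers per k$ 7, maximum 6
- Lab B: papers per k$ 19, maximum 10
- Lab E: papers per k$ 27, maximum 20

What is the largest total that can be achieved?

1102

Order the labs by papers per k$: Lab E 27 > Lab Y 24 > Lab B 19 > Lab S 18 > Lab P 13 > Lab J 9 > Lab G 7.
Give Lab E 20 to hit its cap of 20 — 27 left.
Lab Y: +11 to 11 (cap) — 16 left.
Lab B takes 10 to reach its cap of 10 — 6 left.
Only 6 left; Lab S takes them to reach 6.
Total = 24×11 + 18×6 + 19×10 + 27×20 = 1102.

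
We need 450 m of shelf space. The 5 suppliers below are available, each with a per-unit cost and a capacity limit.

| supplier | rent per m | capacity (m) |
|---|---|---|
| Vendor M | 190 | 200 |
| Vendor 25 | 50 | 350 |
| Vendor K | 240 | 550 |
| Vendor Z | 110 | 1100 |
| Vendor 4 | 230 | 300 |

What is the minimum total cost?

Use suppliers in increasing cost order.
Take 350 from Vendor 25 at 50 — need 100 more.
Vendor Z (110): take the remaining 100 — done.
Vendor M, Vendor 4, Vendor K: unused.
Cost = 350×50 + 100×110 = 28500.

28500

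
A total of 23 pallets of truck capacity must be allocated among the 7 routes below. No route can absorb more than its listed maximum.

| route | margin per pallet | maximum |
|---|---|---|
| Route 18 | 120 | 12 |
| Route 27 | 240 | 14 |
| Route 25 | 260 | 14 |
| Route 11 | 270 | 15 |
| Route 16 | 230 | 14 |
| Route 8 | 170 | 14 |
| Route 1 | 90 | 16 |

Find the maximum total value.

Highest margin per pallet first: Route 11 270 > Route 25 260 > Route 27 240 > Route 16 230 > Route 8 170 > Route 18 120 > Route 1 90.
Route 11: +15 to 15 (cap) → 8 left.
Route 25: +8 (room for 14) → 8. Pool exhausted.
Total = 260×8 + 270×15 = 6130.

6130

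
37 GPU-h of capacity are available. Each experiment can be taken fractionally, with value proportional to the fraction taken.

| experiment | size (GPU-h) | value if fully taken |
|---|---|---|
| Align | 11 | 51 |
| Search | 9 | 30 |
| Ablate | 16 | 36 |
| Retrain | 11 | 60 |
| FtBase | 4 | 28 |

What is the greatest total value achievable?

Rank by value-to-size ratio: FtBase 28/4≈7, Retrain 60/11≈5.45, Align 51/11≈4.64, Search 30/9≈3.33, Ablate 36/16≈2.25.
Take all of FtBase (4 GPU-h, value 28) ; 33 GPU-h left.
All 11 GPU-h of Retrain fit (value 60) ; 22 remain.
Take all of Align (11 GPU-h, value 51) ; 11 GPU-h left.
Take all of Search (9 GPU-h, value 30) ; 2 GPU-h left.
Fill the last 2 GPU-h with part of Ablate: 2/16 of it earns 4.5.
Total value = 173.5.

173.5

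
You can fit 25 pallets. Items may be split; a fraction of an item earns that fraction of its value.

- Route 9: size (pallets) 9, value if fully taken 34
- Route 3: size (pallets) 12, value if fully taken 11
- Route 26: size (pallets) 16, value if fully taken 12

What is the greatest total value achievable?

48

Rank by value-to-size ratio: Route 9 34/9≈3.78, Route 3 11/12≈0.917, Route 26 12/16≈0.75.
Route 9: take in full, 9 pallets for value 34 — 16 left.
All 12 pallets of Route 3 fit (value 11) — 4 remain.
Fill the last 4 pallets with part of Route 26: 4/16 of it earns 3.
Total value = 48.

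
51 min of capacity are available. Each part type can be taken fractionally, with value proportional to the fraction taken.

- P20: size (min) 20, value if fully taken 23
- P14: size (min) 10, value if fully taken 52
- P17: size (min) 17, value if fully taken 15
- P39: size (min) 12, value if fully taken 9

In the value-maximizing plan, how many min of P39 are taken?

4

Sort by value density: P14 52/10≈5.2, P20 23/20≈1.15, P17 15/17≈0.882, P39 9/12≈0.75.
P14: take in full, 10 min for value 52 ; 41 left.
Take all of P20 (20 min, value 23) ; 21 min left.
Take all of P17 (17 min, value 15) ; 4 min left.
4 min left: a 4/12 share of P39 gives 9×4/12 = 3.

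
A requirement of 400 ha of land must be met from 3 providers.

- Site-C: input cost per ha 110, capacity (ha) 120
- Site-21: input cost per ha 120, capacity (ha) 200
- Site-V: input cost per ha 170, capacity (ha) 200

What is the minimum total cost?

Use providers in increasing cost order.
Site-C (110): use full 120 → 280 ha to go.
Site-21 (120): use full 200 → 80 ha to go.
Site-V at 170: take 80 of its 200 → requirement met.
Cost = 120×110 + 200×120 + 80×170 = 50800.

50800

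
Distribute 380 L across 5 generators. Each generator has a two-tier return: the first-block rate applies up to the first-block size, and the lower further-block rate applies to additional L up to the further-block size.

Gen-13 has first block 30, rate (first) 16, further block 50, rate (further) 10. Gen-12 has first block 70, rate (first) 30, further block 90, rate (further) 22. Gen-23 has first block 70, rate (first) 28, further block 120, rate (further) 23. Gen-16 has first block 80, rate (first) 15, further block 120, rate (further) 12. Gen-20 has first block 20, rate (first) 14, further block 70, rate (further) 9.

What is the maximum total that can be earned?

9280

Order all 10 blocks by rate: Gen-12/T1 30 > Gen-23/T1 28 > Gen-23/T2 23 > Gen-12/T2 22 > Gen-13/T1 16 > Gen-16/T1 15 > Gen-20/T1 14 > Gen-16/T2 12 > Gen-13/T2 10 > Gen-20/T2 9.
Fill Gen-12 T1 block (70 at 30) — 310 left.
Gen-23 T1 at 28: fill all 70 — 240 left.
Fill Gen-23 T2 block (120 at 23) — 120 left.
Gen-12 T2 at 22: fill all 90 — 30 left.
Gen-13 T1 at 16: fill all 30 — 0 left.
Total = 30×70 + 28×70 + 23×120 + 22×90 + 16×30 = 9280.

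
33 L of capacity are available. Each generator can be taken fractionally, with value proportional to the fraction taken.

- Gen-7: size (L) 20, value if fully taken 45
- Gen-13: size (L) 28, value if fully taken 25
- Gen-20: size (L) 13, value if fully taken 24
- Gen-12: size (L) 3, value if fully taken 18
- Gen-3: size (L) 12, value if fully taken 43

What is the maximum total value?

Rank by value-to-size ratio: Gen-12 18/3≈6, Gen-3 43/12≈3.58, Gen-7 45/20≈2.25, Gen-20 24/13≈1.85, Gen-13 25/28≈0.893.
All 3 L of Gen-12 fit (value 18) ; 30 remain.
All 12 L of Gen-3 fit (value 43) ; 18 remain.
Only 18 L remain; take 18/20 of Gen-7 for value 45×18/20 = 40.5.
Total value = 101.5.

101.5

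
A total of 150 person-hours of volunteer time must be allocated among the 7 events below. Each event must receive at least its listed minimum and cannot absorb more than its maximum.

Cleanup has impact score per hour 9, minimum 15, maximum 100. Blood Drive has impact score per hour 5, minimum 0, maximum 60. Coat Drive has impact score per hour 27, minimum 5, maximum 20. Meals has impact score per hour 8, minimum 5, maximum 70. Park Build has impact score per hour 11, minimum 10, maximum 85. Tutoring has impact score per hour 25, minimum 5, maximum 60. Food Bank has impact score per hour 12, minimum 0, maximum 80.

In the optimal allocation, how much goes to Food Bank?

40

Meeting every minimum uses 15+0+5+5+10+5+0 = 40 person-hours, leaving 110.
Highest impact score per hour first: Coat Drive 27 > Tutoring 25 > Food Bank 12 > Park Build 11 > Cleanup 9 > Meals 8 > Blood Drive 5.
Coat Drive: +15 to 20 (cap) ; 95 left.
Tutoring takes 55 more to reach its cap of 60 ; 40 left.
Only 40 left; Food Bank takes them to reach 40.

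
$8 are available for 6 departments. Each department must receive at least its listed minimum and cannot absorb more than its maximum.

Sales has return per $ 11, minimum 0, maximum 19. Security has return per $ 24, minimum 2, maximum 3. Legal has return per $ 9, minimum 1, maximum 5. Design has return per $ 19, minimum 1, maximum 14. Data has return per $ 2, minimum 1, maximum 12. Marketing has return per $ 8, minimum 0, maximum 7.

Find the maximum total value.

Meeting every minimum uses 0+2+1+1+1+0 = 5 $, leaving 3.
Highest return per $ first: Security 24 > Design 19 > Sales 11 > Legal 9 > Marketing 8 > Data 2.
Security: +1 to 3 (cap) — 2 left.
Only 2 left; Design takes them to reach 3.
Total = 24×3 + 9×1 + 19×3 + 2×1 = 140.

140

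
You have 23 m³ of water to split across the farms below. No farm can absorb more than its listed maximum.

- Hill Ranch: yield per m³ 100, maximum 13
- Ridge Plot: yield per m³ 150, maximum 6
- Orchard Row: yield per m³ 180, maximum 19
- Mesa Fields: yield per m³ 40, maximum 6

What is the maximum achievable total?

4020

Order the farms by yield per m³: Orchard Row 180 > Ridge Plot 150 > Hill Ranch 100 > Mesa Fields 40.
Orchard Row: +19 to 19 (cap) → 4 left.
Only 4 left; Ridge Plot takes them to reach 4.
Total = 150×4 + 180×19 = 4020.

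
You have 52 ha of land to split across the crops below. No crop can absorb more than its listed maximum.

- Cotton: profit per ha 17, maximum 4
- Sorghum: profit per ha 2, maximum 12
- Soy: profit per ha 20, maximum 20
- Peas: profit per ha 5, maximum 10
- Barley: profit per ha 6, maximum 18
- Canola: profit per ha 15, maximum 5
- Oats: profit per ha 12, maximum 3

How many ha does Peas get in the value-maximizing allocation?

2

Rank by profit per ha: Soy 20 > Cotton 17 > Canola 15 > Oats 12 > Barley 6 > Peas 5 > Sorghum 2.
Soy: +20 to 20 (cap) → 32 left.
Give Cotton 4 to hit its cap of 4 → 28 left.
Canola: +5 to 5 (cap) → 23 left.
Give Oats 3 to hit its cap of 3 → 20 left.
Barley takes 18 to reach its cap of 18 → 2 left.
Only 2 left; Peas takes them to reach 2.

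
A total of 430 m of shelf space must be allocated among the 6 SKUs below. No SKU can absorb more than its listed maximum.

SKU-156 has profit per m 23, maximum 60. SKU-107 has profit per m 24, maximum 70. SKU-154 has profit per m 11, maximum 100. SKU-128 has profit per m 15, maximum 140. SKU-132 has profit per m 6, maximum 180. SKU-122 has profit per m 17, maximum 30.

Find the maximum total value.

Highest profit per m first: SKU-107 24 > SKU-156 23 > SKU-122 17 > SKU-128 15 > SKU-154 11 > SKU-132 6.
SKU-107 takes 70 to reach its cap of 70 → 360 left.
SKU-156: +60 to 60 (cap) → 300 left.
Give SKU-122 30 to hit its cap of 30 → 270 left.
Give SKU-128 140 to hit its cap of 140 → 130 left.
SKU-154 takes 100 to reach its cap of 100 → 30 left.
Only 30 left; SKU-132 takes them to reach 30.
Total = 23×60 + 24×70 + 11×100 + 15×140 + 6×30 + 17×30 = 6950.

6950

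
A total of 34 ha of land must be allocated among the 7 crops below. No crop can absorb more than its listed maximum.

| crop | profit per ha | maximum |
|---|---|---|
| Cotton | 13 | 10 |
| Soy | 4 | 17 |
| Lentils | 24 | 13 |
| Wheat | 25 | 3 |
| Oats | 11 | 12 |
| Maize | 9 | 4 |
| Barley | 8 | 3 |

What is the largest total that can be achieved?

605

Rank by profit per ha: Wheat 25 > Lentils 24 > Cotton 13 > Oats 11 > Maize 9 > Barley 8 > Soy 4.
Wheat takes 3 to reach its cap of 3 ; 31 left.
Give Lentils 13 to hit its cap of 13 ; 18 left.
Give Cotton 10 to hit its cap of 10 ; 8 left.
Only 8 left; Oats takes them to reach 8.
Total = 13×10 + 24×13 + 25×3 + 11×8 = 605.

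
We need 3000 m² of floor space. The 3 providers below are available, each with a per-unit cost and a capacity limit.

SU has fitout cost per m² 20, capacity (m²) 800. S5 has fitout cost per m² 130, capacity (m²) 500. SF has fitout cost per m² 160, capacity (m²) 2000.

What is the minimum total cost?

353000

Fill from the cheapest provider first.
Take 800 from SU at 20 — need 2200 more.
S5 at 130: take all 500 m² — 1700 still needed.
SF at 160: take 1700 of its 2000 — requirement met.
Cost = 800×20 + 500×130 + 1700×160 = 353000.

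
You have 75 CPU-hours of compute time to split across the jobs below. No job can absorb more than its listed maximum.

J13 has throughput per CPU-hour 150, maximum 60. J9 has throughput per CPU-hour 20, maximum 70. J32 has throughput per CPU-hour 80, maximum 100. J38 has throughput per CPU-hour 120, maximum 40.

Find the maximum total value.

10800

Highest throughput per CPU-hour first: J13 150 > J38 120 > J32 80 > J9 20.
J13 takes 60 to reach its cap of 60 ; 15 left.
J38: +15 (room for 40) → 15. Pool exhausted.
Total = 150×60 + 120×15 = 10800.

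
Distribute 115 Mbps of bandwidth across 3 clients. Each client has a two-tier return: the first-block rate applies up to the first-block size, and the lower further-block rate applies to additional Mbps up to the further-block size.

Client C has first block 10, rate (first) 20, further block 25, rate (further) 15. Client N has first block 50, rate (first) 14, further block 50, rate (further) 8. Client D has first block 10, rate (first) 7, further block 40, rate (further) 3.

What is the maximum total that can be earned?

Rank every tier by rate: Client C/first 20 > Client C/second 15 > Client N/first 14 > Client N/second 8 > Client D/first 7 > Client D/second 3.
Client C/first (20): +10 — 105 left.
Client C/second (15): +25 — 80 left.
Fill Client N first block (50 at 14) — 30 left.
Client N/second: +30 of 50 at 8; pool empty.
Total = 20×10 + 15×25 + 14×50 + 8×30 = 1515.

1515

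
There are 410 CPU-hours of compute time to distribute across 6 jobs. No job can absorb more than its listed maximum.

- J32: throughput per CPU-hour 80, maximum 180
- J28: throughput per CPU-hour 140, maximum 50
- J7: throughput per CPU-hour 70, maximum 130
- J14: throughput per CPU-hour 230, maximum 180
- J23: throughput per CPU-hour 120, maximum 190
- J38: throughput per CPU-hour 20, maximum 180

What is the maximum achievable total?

70000

Highest throughput per CPU-hour first: J14 230 > J28 140 > J23 120 > J32 80 > J7 70 > J38 20.
Give J14 180 to hit its cap of 180 → 230 left.
J28: +50 to 50 (cap) → 180 left.
J23 has room for 190 but only 180 remain, so it gets 180.
Total = 140×50 + 230×180 + 120×180 = 70000.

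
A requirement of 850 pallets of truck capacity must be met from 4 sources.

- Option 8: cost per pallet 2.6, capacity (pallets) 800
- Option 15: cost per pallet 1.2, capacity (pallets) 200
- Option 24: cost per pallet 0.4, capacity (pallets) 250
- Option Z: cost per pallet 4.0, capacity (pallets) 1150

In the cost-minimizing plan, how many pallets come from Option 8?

Cheapest first:
Option 24 at 0.4: take all 250 pallets — 600 still needed.
Take 200 from Option 15 at 1.2 — need 400 more.
Option 8 at 2.6: take 400 of its 800 — requirement met.
Option Z: unused.

400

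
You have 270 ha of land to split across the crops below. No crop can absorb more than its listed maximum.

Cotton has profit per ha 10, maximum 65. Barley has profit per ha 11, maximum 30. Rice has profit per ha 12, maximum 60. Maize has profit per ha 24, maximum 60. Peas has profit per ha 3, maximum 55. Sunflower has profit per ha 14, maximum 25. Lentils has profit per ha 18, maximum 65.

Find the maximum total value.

Order the crops by profit per ha: Maize 24 > Lentils 18 > Sunflower 14 > Rice 12 > Barley 11 > Cotton 10 > Peas 3.
Give Maize 60 to hit its cap of 60 → 210 left.
Lentils: +65 to 65 (cap) → 145 left.
Sunflower: +25 to 25 (cap) → 120 left.
Rice: +60 to 60 (cap) → 60 left.
Give Barley 30 to hit its cap of 30 → 30 left.
Cotton has room for 65 but only 30 remain, so it gets 30.
Total = 10×30 + 11×30 + 12×60 + 24×60 + 14×25 + 18×65 = 4310.

4310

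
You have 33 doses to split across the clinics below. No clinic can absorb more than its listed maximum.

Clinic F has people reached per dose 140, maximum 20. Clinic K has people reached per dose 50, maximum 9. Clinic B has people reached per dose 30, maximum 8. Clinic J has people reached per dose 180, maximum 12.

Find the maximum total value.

Order the clinics by people reached per dose: Clinic J 180 > Clinic F 140 > Clinic K 50 > Clinic B 30.
Give Clinic J 12 to hit its cap of 12 — 21 left.
Give Clinic F 20 to hit its cap of 20 — 1 left.
Only 1 left; Clinic K takes them to reach 1.
Total = 140×20 + 50×1 + 180×12 = 5010.

5010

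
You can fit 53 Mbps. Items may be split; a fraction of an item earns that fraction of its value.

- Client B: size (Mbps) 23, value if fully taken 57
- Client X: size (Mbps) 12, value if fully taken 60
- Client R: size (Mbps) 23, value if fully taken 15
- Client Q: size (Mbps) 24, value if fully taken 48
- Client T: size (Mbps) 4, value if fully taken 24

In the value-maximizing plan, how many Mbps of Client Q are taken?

Best value per unit of size first: Client T 24/4≈6, Client X 60/12≈5, Client B 57/23≈2.48, Client Q 48/24≈2, Client R 15/23≈0.652.
Client T: take in full, 4 Mbps for value 24 — 49 left.
Take all of Client X (12 Mbps, value 60) — 37 Mbps left.
All 23 Mbps of Client B fit (value 57) — 14 remain.
Fill the last 14 Mbps with part of Client Q: 14/24 of it earns 28.

14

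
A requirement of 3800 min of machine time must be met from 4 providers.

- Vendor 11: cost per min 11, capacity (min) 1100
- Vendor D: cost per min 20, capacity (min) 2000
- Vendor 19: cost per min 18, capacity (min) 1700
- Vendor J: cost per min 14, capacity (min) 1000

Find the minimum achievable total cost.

56700

Use providers in increasing cost order.
Vendor 11 at 11: take all 1100 min — 2700 still needed.
Vendor J (14): use full 1000 — 1700 min to go.
Vendor 19 (18): use full 1700 — 0 min to go.
Vendor D: unused.
Cost = 1100×11 + 1000×14 + 1700×18 = 56700.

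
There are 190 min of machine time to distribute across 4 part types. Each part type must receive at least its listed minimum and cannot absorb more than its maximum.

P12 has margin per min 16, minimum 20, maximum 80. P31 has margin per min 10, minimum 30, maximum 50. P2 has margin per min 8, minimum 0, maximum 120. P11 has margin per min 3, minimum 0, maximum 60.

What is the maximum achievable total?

2260

Meeting every minimum uses 20+30+0+0 = 50 min, leaving 140.
Rank by margin per min: P12 16 > P31 10 > P2 8 > P11 3.
P12 takes 60 more to reach its cap of 80 → 80 left.
P31: +20 to 50 (cap) → 60 left.
P2: +60 (room for 120) → 60. Pool exhausted.
Total = 16×80 + 10×50 + 8×60 = 2260.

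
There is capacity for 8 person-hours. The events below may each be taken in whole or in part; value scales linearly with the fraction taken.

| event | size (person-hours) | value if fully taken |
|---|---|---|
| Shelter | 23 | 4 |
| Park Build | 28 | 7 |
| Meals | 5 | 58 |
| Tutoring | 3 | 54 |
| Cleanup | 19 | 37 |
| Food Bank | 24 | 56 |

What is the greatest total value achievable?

Rank by value-to-size ratio: Tutoring 54/3≈18, Meals 58/5≈11.6, Food Bank 56/24≈2.33, Cleanup 37/19≈1.95, Park Build 7/28≈0.25, Shelter 4/23≈0.174.
All 3 person-hours of Tutoring fit (value 54) — 5 remain.
Take all of Meals (5 person-hours, value 58) — 0 person-hours left.
Total value = 112.

112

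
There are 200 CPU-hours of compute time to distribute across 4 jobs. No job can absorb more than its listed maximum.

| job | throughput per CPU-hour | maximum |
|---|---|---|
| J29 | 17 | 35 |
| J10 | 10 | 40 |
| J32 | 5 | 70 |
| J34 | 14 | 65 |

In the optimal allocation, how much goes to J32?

Order the jobs by throughput per CPU-hour: J29 17 > J34 14 > J10 10 > J32 5.
J29 takes 35 to reach its cap of 35 → 165 left.
J34 takes 65 to reach its cap of 65 → 100 left.
J10 takes 40 to reach its cap of 40 → 60 left.
J32: +60 (room for 70) → 60. Pool exhausted.

60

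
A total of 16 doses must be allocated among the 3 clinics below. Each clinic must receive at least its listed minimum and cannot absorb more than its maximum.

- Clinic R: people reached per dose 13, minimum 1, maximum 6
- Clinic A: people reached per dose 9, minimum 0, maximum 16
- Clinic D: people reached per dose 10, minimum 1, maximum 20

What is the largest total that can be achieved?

178

Meeting every minimum uses 1+0+1 = 2 doses, leaving 14.
Order the clinics by people reached per dose: Clinic R 13 > Clinic D 10 > Clinic A 9.
Give Clinic R 5 more to hit its cap of 6 ; 9 left.
Clinic D: +9 (room for 19) → 10. Pool exhausted.
Total = 13×6 + 10×10 = 178.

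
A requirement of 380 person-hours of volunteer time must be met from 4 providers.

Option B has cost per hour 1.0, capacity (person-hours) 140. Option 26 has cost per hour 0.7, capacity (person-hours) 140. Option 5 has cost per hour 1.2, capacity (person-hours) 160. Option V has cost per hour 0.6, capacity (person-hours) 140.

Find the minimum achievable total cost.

282

Cheapest first:
Take 140 from Option V at 0.6 — need 240 more.
Option 26 at 0.7: take all 140 person-hours — 100 still needed.
Option B (1.0): take the remaining 100 — done.
Option 5: unused.
Cost = 140×0.6 + 140×0.7 + 100×1.0 = 282.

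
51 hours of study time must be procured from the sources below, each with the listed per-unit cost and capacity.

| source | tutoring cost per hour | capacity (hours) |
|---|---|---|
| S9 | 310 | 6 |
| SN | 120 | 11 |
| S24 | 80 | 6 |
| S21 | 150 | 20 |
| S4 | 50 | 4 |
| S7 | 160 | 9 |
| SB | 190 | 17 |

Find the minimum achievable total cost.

6630

Use sources in increasing cost order.
Take 4 from S4 at 50 → need 47 more.
Take 6 from S24 at 80 → need 41 more.
SN (120): use full 11 → 30 hours to go.
S21 (150): use full 20 → 10 hours to go.
Take 9 from S7 at 160 → need 1 more.
SB at 190: take 1 of its 17 → requirement met.
S9: unused.
Cost = 4×50 + 6×80 + 11×120 + 20×150 + 9×160 + 1×190 = 6630.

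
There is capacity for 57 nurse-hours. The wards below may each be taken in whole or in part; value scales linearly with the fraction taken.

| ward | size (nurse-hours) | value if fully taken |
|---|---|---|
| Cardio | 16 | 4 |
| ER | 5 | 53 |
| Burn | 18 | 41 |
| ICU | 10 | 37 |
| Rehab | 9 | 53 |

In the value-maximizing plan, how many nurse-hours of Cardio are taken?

15

Rank by value-to-size ratio: ER 53/5≈10.6, Rehab 53/9≈5.89, ICU 37/10≈3.7, Burn 41/18≈2.28, Cardio 4/16≈0.25.
All 5 nurse-hours of ER fit (value 53) → 52 remain.
Rehab: take in full, 9 nurse-hours for value 53 → 43 left.
ICU: take in full, 10 nurse-hours for value 37 → 33 left.
Burn: take in full, 18 nurse-hours for value 41 → 15 left.
Fill the last 15 nurse-hours with part of Cardio: 15/16 of it earns 3.75.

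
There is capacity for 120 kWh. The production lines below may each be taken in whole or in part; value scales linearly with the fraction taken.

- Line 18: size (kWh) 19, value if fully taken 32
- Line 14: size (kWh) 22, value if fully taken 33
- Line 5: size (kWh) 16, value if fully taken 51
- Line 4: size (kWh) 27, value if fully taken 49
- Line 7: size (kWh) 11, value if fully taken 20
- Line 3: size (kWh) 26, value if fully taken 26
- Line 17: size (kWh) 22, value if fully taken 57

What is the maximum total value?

245

Rank by value-to-size ratio: Line 5 51/16≈3.19, Line 17 57/22≈2.59, Line 7 20/11≈1.82, Line 4 49/27≈1.81, Line 18 32/19≈1.68, Line 14 33/22≈1.5, Line 3 26/26≈1.
Take all of Line 5 (16 kWh, value 51) → 104 kWh left.
All 22 kWh of Line 17 fit (value 57) → 82 remain.
All 11 kWh of Line 7 fit (value 20) → 71 remain.
Take all of Line 4 (27 kWh, value 49) → 44 kWh left.
All 19 kWh of Line 18 fit (value 32) → 25 remain.
Line 14: take in full, 22 kWh for value 33 → 3 left.
Only 3 kWh remain; take 3/26 of Line 3 for value 26×3/26 = 3.
Total value = 245.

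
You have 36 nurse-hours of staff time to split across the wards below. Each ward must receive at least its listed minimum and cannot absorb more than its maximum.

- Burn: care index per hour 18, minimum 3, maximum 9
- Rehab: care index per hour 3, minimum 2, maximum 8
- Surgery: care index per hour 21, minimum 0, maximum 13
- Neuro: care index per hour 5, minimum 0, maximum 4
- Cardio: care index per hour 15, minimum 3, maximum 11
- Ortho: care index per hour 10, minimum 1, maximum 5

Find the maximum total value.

Meeting every minimum uses 3+2+0+0+3+1 = 9 nurse-hours, leaving 27.
Highest care index per hour first: Surgery 21 > Burn 18 > Cardio 15 > Ortho 10 > Neuro 5 > Rehab 3.
Surgery takes 13 more to reach its cap of 13 → 14 left.
Burn takes 6 more to reach its cap of 9 → 8 left.
Give Cardio 8 more to hit its cap of 11 → 0 left.
Total = 18×9 + 3×2 + 21×13 + 15×11 + 10×1 = 616.

616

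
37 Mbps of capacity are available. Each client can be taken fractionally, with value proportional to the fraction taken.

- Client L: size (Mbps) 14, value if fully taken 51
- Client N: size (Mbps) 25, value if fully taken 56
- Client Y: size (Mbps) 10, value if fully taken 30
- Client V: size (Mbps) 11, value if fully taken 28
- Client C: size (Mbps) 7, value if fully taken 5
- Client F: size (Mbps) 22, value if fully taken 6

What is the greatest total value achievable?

113.48

Best value per unit of size first: Client L 51/14≈3.64, Client Y 30/10≈3, Client V 28/11≈2.55, Client N 56/25≈2.24, Client C 5/7≈0.714, Client F 6/22≈0.273.
All 14 Mbps of Client L fit (value 51) — 23 remain.
Take all of Client Y (10 Mbps, value 30) — 13 Mbps left.
All 11 Mbps of Client V fit (value 28) — 2 remain.
Fill the last 2 Mbps with part of Client N: 2/25 of it earns 4.48.
Total value = 113.48.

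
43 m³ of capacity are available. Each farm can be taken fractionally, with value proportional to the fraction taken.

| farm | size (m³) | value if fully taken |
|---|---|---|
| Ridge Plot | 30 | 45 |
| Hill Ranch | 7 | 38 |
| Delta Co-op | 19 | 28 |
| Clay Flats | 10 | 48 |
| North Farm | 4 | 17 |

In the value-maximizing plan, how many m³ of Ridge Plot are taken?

Rank by value-to-size ratio: Hill Ranch 38/7≈5.43, Clay Flats 48/10≈4.8, North Farm 17/4≈4.25, Ridge Plot 45/30≈1.5, Delta Co-op 28/19≈1.47.
Take all of Hill Ranch (7 m³, value 38) — 36 m³ left.
Take all of Clay Flats (10 m³, value 48) — 26 m³ left.
All 4 m³ of North Farm fit (value 17) — 22 remain.
Only 22 m³ remain; take 22/30 of Ridge Plot for value 45×22/30 = 33.

22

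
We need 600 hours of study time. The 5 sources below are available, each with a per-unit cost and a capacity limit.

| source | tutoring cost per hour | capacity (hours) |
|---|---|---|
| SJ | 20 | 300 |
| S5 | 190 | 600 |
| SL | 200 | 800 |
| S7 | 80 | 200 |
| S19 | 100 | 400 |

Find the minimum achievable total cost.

32000

Fill from the cheapest source first.
SJ at 20: take all 300 hours ; 300 still needed.
Take 200 from S7 at 80 ; need 100 more.
Take 100 from S19 at 100 to finish.
S5, SL: unused.
Cost = 300×20 + 200×80 + 100×100 = 32000.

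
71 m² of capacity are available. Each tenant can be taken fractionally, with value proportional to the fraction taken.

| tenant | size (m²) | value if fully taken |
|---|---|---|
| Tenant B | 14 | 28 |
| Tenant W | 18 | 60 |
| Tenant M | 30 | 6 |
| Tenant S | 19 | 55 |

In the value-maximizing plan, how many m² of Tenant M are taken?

20

Best value per unit of size first: Tenant W 60/18≈3.33, Tenant S 55/19≈2.89, Tenant B 28/14≈2, Tenant M 6/30≈0.2.
Take all of Tenant W (18 m², value 60) ; 53 m² left.
Tenant S: take in full, 19 m² for value 55 ; 34 left.
All 14 m² of Tenant B fit (value 28) ; 20 remain.
Fill the last 20 m² with part of Tenant M: 20/30 of it earns 4.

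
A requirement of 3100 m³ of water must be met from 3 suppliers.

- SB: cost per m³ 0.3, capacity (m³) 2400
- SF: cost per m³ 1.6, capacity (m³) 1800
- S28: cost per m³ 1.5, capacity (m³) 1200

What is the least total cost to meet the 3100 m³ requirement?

1770

Cheapest first:
Take 2400 from SB at 0.3 → need 700 more.
Take 700 from S28 at 1.5 to finish.
SF: unused.
Cost = 2400×0.3 + 700×1.5 = 1770.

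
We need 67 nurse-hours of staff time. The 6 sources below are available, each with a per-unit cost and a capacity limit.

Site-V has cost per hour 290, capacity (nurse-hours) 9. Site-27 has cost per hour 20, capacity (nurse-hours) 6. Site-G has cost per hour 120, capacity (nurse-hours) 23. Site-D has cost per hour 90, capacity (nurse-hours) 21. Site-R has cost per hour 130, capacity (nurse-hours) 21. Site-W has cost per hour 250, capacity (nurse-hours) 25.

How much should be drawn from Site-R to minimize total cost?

Cheapest first:
Site-27 at 20: take all 6 nurse-hours → 61 still needed.
Site-D at 90: take all 21 nurse-hours → 40 still needed.
Take 23 from Site-G at 120 → need 17 more.
Take 17 from Site-R at 130 to finish.
Site-W, Site-V: unused.

17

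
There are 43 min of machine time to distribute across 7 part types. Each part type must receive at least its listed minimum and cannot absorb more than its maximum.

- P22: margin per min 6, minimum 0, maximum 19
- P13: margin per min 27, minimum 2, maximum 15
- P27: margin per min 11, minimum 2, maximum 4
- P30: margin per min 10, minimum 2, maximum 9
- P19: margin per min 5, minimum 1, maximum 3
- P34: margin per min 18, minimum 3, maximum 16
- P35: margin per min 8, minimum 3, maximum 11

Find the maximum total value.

806

Meeting every minimum uses 0+2+2+2+1+3+3 = 13 min, leaving 30.
Highest margin per min first: P13 27 > P34 18 > P27 11 > P30 10 > P35 8 > P22 6 > P19 5.
P13: +13 to 15 (cap) — 17 left.
Give P34 13 more to hit its cap of 16 — 4 left.
P27 takes 2 more to reach its cap of 4 — 2 left.
Only 2 left; P30 takes them to reach 4.
Total = 27×15 + 11×4 + 10×4 + 5×1 + 18×16 + 8×3 = 806.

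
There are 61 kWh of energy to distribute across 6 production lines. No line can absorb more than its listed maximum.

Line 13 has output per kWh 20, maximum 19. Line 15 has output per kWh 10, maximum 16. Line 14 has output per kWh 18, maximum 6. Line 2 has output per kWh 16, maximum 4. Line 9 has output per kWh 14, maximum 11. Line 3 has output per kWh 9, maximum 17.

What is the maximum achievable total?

Rank by output per kWh: Line 13 20 > Line 14 18 > Line 2 16 > Line 9 14 > Line 15 10 > Line 3 9.
Line 13 takes 19 to reach its cap of 19 → 42 left.
Line 14: +6 to 6 (cap) → 36 left.
Give Line 2 4 to hit its cap of 4 → 32 left.
Line 9: +11 to 11 (cap) → 21 left.
Line 15: +16 to 16 (cap) → 5 left.
Line 3: +5 (room for 17) → 5. Pool exhausted.
Total = 20×19 + 10×16 + 18×6 + 16×4 + 14×11 + 9×5 = 911.

911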